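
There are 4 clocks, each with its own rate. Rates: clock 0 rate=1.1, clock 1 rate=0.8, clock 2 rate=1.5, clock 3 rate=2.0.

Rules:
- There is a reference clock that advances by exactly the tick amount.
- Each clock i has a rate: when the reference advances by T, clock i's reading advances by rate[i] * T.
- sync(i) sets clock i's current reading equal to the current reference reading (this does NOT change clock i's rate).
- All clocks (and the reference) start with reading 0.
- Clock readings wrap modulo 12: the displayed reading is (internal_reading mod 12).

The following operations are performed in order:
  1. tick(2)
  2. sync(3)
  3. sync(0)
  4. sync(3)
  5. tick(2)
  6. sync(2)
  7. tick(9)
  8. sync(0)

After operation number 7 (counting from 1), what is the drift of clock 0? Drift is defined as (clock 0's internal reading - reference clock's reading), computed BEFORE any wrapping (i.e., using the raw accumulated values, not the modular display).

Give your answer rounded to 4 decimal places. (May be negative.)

Answer: 1.1000

Derivation:
After op 1 tick(2): ref=2.0000 raw=[2.2000 1.6000 3.0000 4.0000]
After op 2 sync(3): ref=2.0000 raw=[2.2000 1.6000 3.0000 2.0000]
After op 3 sync(0): ref=2.0000 raw=[2.0000 1.6000 3.0000 2.0000]
After op 4 sync(3): ref=2.0000 raw=[2.0000 1.6000 3.0000 2.0000]
After op 5 tick(2): ref=4.0000 raw=[4.2000 3.2000 6.0000 6.0000]
After op 6 sync(2): ref=4.0000 raw=[4.2000 3.2000 4.0000 6.0000]
After op 7 tick(9): ref=13.0000 raw=[14.1000 10.4000 17.5000 24.0000]
Drift of clock 0 after op 7: 14.1000 - 13.0000 = 1.1000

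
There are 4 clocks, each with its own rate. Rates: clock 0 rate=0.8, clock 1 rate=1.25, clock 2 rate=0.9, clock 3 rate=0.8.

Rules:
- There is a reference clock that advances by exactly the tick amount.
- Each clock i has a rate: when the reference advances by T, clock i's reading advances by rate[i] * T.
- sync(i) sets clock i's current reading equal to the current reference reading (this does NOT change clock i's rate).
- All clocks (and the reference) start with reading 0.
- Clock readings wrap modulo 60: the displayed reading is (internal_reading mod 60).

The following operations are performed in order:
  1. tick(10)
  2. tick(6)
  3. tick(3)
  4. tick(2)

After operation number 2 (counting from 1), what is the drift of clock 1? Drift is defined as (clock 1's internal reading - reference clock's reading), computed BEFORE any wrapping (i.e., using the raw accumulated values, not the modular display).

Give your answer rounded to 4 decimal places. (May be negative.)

After op 1 tick(10): ref=10.0000 raw=[8.0000 12.5000 9.0000 8.0000]
After op 2 tick(6): ref=16.0000 raw=[12.8000 20.0000 14.4000 12.8000]
Drift of clock 1 after op 2: 20.0000 - 16.0000 = 4.0000

Answer: 4.0000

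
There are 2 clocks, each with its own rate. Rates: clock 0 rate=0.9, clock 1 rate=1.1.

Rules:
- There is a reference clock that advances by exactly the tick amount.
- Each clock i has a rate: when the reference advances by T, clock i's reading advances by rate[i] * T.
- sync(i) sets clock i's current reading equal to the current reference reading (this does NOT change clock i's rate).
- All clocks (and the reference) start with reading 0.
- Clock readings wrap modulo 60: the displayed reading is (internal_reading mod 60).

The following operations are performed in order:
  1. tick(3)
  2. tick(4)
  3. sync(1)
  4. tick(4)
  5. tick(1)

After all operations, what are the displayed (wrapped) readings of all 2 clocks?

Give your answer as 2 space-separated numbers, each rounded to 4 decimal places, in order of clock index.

Answer: 10.8000 12.5000

Derivation:
After op 1 tick(3): ref=3.0000 raw=[2.7000 3.3000]
After op 2 tick(4): ref=7.0000 raw=[6.3000 7.7000]
After op 3 sync(1): ref=7.0000 raw=[6.3000 7.0000]
After op 4 tick(4): ref=11.0000 raw=[9.9000 11.4000]
After op 5 tick(1): ref=12.0000 raw=[10.8000 12.5000]
Wrap final raw readings (mod 60): 10.8000 mod 60 = 10.8000; 12.5000 mod 60 = 12.5000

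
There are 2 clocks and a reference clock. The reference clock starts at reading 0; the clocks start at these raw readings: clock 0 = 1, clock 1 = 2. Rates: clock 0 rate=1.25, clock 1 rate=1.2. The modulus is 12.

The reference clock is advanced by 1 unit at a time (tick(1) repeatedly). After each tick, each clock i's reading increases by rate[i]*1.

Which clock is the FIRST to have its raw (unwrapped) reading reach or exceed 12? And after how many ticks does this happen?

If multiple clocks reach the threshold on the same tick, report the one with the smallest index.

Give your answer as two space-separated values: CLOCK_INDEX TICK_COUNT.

Answer: 0 9

Derivation:
clock 0: start=1, rate=1.25, needs 12-1 = 11; ticks = ceil(11/1.25) = ceil(8.8000) = 9; reading at tick 9 = 1 + 1.25*9 = 12.2500
clock 1: start=2, rate=1.2, needs 12-2 = 10; ticks = ceil(10/1.2) = ceil(8.3333) = 9; reading at tick 9 = 2 + 1.2*9 = 12.8000
Minimum tick count = 9; winners = [0, 1]; smallest index = 0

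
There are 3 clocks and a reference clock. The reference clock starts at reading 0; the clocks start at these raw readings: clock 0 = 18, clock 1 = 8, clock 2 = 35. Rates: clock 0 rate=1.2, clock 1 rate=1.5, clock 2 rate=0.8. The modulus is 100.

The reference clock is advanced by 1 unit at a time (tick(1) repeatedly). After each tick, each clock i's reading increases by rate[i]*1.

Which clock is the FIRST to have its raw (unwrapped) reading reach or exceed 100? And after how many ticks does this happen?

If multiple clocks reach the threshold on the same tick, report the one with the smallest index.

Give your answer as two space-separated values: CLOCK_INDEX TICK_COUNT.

Answer: 1 62

Derivation:
clock 0: start=18, rate=1.2, needs 100-18 = 82; ticks = ceil(82/1.2) = ceil(68.3333) = 69; reading at tick 69 = 18 + 1.2*69 = 100.8000
clock 1: start=8, rate=1.5, needs 100-8 = 92; ticks = ceil(92/1.5) = ceil(61.3333) = 62; reading at tick 62 = 8 + 1.5*62 = 101.0000
clock 2: start=35, rate=0.8, needs 100-35 = 65; ticks = ceil(65/0.8) = ceil(81.2500) = 82; reading at tick 82 = 35 + 0.8*82 = 100.6000
Minimum tick count = 62; winners = [1]; smallest index = 1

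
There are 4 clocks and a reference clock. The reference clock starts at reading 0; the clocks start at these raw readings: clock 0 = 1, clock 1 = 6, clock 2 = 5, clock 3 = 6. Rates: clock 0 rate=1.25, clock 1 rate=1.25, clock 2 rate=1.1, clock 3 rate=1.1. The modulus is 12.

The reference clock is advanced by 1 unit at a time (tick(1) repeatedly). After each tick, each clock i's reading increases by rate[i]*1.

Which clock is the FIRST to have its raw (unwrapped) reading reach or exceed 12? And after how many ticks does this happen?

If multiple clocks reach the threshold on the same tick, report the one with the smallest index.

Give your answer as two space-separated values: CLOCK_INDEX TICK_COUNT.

clock 0: start=1, rate=1.25, needs 12-1 = 11; ticks = ceil(11/1.25) = ceil(8.8000) = 9; reading at tick 9 = 1 + 1.25*9 = 12.2500
clock 1: start=6, rate=1.25, needs 12-6 = 6; ticks = ceil(6/1.25) = ceil(4.8000) = 5; reading at tick 5 = 6 + 1.25*5 = 12.2500
clock 2: start=5, rate=1.1, needs 12-5 = 7; ticks = ceil(7/1.1) = ceil(6.3636) = 7; reading at tick 7 = 5 + 1.1*7 = 12.7000
clock 3: start=6, rate=1.1, needs 12-6 = 6; ticks = ceil(6/1.1) = ceil(5.4545) = 6; reading at tick 6 = 6 + 1.1*6 = 12.6000
Minimum tick count = 5; winners = [1]; smallest index = 1

Answer: 1 5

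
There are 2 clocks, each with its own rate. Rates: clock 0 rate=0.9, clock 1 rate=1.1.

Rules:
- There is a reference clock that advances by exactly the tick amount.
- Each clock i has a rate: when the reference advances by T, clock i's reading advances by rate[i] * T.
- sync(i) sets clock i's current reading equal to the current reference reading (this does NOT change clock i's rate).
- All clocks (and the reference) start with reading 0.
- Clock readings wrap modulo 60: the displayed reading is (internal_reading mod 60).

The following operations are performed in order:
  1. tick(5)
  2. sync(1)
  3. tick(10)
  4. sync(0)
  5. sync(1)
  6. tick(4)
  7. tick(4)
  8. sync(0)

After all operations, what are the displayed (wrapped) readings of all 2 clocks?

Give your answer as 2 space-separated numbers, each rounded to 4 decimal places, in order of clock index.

Answer: 23.0000 23.8000

Derivation:
After op 1 tick(5): ref=5.0000 raw=[4.5000 5.5000]
After op 2 sync(1): ref=5.0000 raw=[4.5000 5.0000]
After op 3 tick(10): ref=15.0000 raw=[13.5000 16.0000]
After op 4 sync(0): ref=15.0000 raw=[15.0000 16.0000]
After op 5 sync(1): ref=15.0000 raw=[15.0000 15.0000]
After op 6 tick(4): ref=19.0000 raw=[18.6000 19.4000]
After op 7 tick(4): ref=23.0000 raw=[22.2000 23.8000]
After op 8 sync(0): ref=23.0000 raw=[23.0000 23.8000]
Wrap final raw readings (mod 60): 23.0000 mod 60 = 23.0000; 23.8000 mod 60 = 23.8000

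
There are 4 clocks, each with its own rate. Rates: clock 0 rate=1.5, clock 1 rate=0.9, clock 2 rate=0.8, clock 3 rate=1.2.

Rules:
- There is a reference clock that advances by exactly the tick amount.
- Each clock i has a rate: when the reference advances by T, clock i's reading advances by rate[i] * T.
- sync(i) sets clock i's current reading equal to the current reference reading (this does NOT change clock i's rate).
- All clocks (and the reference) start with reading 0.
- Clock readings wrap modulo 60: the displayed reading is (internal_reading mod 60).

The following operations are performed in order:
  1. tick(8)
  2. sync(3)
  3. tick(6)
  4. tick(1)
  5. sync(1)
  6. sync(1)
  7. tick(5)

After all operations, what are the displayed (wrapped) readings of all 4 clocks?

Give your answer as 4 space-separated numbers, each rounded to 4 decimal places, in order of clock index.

Answer: 30.0000 19.5000 16.0000 22.4000

Derivation:
After op 1 tick(8): ref=8.0000 raw=[12.0000 7.2000 6.4000 9.6000]
After op 2 sync(3): ref=8.0000 raw=[12.0000 7.2000 6.4000 8.0000]
After op 3 tick(6): ref=14.0000 raw=[21.0000 12.6000 11.2000 15.2000]
After op 4 tick(1): ref=15.0000 raw=[22.5000 13.5000 12.0000 16.4000]
After op 5 sync(1): ref=15.0000 raw=[22.5000 15.0000 12.0000 16.4000]
After op 6 sync(1): ref=15.0000 raw=[22.5000 15.0000 12.0000 16.4000]
After op 7 tick(5): ref=20.0000 raw=[30.0000 19.5000 16.0000 22.4000]
Wrap final raw readings (mod 60): 30.0000 mod 60 = 30.0000; 19.5000 mod 60 = 19.5000; 16.0000 mod 60 = 16.0000; 22.4000 mod 60 = 22.4000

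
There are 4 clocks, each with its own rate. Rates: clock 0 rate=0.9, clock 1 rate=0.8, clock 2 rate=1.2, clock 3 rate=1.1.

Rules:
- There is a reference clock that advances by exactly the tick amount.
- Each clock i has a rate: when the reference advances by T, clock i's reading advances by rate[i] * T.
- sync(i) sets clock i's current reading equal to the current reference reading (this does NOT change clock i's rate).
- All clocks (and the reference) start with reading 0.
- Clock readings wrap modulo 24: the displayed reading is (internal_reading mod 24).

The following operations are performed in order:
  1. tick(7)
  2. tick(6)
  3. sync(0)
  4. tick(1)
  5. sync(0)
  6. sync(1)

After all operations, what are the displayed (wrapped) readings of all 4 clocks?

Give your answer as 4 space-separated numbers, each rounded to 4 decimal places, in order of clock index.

Answer: 14.0000 14.0000 16.8000 15.4000

Derivation:
After op 1 tick(7): ref=7.0000 raw=[6.3000 5.6000 8.4000 7.7000]
After op 2 tick(6): ref=13.0000 raw=[11.7000 10.4000 15.6000 14.3000]
After op 3 sync(0): ref=13.0000 raw=[13.0000 10.4000 15.6000 14.3000]
After op 4 tick(1): ref=14.0000 raw=[13.9000 11.2000 16.8000 15.4000]
After op 5 sync(0): ref=14.0000 raw=[14.0000 11.2000 16.8000 15.4000]
After op 6 sync(1): ref=14.0000 raw=[14.0000 14.0000 16.8000 15.4000]
Wrap final raw readings (mod 24): 14.0000 mod 24 = 14.0000; 14.0000 mod 24 = 14.0000; 16.8000 mod 24 = 16.8000; 15.4000 mod 24 = 15.4000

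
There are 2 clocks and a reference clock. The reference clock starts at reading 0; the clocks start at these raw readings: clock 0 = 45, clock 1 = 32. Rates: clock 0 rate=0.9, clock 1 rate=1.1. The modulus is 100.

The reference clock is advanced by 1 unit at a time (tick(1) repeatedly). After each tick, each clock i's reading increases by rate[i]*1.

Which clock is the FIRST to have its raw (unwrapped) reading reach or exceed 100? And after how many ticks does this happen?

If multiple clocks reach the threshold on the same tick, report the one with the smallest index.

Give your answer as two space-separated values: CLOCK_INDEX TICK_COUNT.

clock 0: start=45, rate=0.9, needs 100-45 = 55; ticks = ceil(55/0.9) = ceil(61.1111) = 62; reading at tick 62 = 45 + 0.9*62 = 100.8000
clock 1: start=32, rate=1.1, needs 100-32 = 68; ticks = ceil(68/1.1) = ceil(61.8182) = 62; reading at tick 62 = 32 + 1.1*62 = 100.2000
Minimum tick count = 62; winners = [0, 1]; smallest index = 0

Answer: 0 62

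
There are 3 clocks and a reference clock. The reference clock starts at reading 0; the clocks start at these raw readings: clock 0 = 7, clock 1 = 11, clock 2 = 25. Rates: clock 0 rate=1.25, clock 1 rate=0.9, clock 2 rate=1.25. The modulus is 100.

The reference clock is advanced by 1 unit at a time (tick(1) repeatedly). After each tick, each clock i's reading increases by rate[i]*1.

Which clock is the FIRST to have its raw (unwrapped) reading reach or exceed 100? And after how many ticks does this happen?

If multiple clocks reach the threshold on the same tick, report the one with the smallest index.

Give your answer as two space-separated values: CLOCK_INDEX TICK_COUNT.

clock 0: start=7, rate=1.25, needs 100-7 = 93; ticks = ceil(93/1.25) = ceil(74.4000) = 75; reading at tick 75 = 7 + 1.25*75 = 100.7500
clock 1: start=11, rate=0.9, needs 100-11 = 89; ticks = ceil(89/0.9) = ceil(98.8889) = 99; reading at tick 99 = 11 + 0.9*99 = 100.1000
clock 2: start=25, rate=1.25, needs 100-25 = 75; ticks = ceil(75/1.25) = ceil(60.0000) = 60; reading at tick 60 = 25 + 1.25*60 = 100.0000
Minimum tick count = 60; winners = [2]; smallest index = 2

Answer: 2 60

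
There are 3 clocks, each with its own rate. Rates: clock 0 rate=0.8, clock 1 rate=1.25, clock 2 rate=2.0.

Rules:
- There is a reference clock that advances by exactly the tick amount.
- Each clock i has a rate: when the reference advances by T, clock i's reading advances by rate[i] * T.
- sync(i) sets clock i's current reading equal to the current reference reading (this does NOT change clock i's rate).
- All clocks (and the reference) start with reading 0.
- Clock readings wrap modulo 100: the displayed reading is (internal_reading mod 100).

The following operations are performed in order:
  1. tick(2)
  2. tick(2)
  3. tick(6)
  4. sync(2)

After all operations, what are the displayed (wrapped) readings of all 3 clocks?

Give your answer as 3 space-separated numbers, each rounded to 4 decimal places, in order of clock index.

After op 1 tick(2): ref=2.0000 raw=[1.6000 2.5000 4.0000]
After op 2 tick(2): ref=4.0000 raw=[3.2000 5.0000 8.0000]
After op 3 tick(6): ref=10.0000 raw=[8.0000 12.5000 20.0000]
After op 4 sync(2): ref=10.0000 raw=[8.0000 12.5000 10.0000]
Wrap final raw readings (mod 100): 8.0000 mod 100 = 8.0000; 12.5000 mod 100 = 12.5000; 10.0000 mod 100 = 10.0000

Answer: 8.0000 12.5000 10.0000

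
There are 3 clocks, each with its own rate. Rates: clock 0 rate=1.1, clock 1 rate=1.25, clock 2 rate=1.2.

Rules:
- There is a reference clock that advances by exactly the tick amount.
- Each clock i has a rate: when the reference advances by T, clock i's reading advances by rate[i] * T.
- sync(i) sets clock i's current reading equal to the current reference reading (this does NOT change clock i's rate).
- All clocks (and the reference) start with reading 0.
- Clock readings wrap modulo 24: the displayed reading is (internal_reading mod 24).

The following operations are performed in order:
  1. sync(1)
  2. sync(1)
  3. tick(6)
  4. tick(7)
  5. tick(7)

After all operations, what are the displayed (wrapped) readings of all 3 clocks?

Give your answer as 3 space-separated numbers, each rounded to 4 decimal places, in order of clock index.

After op 1 sync(1): ref=0.0000 raw=[0.0000 0.0000 0.0000]
After op 2 sync(1): ref=0.0000 raw=[0.0000 0.0000 0.0000]
After op 3 tick(6): ref=6.0000 raw=[6.6000 7.5000 7.2000]
After op 4 tick(7): ref=13.0000 raw=[14.3000 16.2500 15.6000]
After op 5 tick(7): ref=20.0000 raw=[22.0000 25.0000 24.0000]
Wrap final raw readings (mod 24): 22.0000 mod 24 = 22.0000; 25.0000 mod 24 = 1.0000; 24.0000 mod 24 = 0.0000

Answer: 22.0000 1.0000 0.0000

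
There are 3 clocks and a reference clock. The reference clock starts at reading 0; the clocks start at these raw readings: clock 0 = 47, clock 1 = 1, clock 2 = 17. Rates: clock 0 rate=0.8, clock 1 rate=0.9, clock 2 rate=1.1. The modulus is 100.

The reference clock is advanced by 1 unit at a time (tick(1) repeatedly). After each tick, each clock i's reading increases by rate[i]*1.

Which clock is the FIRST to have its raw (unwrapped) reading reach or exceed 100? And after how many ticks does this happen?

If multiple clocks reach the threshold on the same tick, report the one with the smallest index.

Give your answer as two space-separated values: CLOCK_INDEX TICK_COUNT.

Answer: 0 67

Derivation:
clock 0: start=47, rate=0.8, needs 100-47 = 53; ticks = ceil(53/0.8) = ceil(66.2500) = 67; reading at tick 67 = 47 + 0.8*67 = 100.6000
clock 1: start=1, rate=0.9, needs 100-1 = 99; ticks = ceil(99/0.9) = ceil(110.0000) = 110; reading at tick 110 = 1 + 0.9*110 = 100.0000
clock 2: start=17, rate=1.1, needs 100-17 = 83; ticks = ceil(83/1.1) = ceil(75.4545) = 76; reading at tick 76 = 17 + 1.1*76 = 100.6000
Minimum tick count = 67; winners = [0]; smallest index = 0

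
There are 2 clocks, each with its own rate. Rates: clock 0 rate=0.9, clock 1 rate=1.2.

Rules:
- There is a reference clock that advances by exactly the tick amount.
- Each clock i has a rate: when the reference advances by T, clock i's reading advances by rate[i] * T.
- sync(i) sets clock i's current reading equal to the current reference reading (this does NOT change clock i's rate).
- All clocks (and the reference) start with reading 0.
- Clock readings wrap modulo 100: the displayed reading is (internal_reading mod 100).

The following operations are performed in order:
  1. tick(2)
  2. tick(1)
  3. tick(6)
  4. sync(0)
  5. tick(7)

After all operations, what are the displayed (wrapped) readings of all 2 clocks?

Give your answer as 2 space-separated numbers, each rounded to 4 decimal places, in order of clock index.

After op 1 tick(2): ref=2.0000 raw=[1.8000 2.4000]
After op 2 tick(1): ref=3.0000 raw=[2.7000 3.6000]
After op 3 tick(6): ref=9.0000 raw=[8.1000 10.8000]
After op 4 sync(0): ref=9.0000 raw=[9.0000 10.8000]
After op 5 tick(7): ref=16.0000 raw=[15.3000 19.2000]
Wrap final raw readings (mod 100): 15.3000 mod 100 = 15.3000; 19.2000 mod 100 = 19.2000

Answer: 15.3000 19.2000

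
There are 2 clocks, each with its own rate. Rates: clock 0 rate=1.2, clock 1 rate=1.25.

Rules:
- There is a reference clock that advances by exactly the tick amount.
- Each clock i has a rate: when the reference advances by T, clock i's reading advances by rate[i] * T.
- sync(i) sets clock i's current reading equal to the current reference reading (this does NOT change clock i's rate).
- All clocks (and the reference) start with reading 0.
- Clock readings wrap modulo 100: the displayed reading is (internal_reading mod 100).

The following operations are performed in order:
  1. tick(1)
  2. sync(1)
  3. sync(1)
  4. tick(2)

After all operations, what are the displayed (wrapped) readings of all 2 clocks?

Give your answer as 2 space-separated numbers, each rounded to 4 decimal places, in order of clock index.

After op 1 tick(1): ref=1.0000 raw=[1.2000 1.2500]
After op 2 sync(1): ref=1.0000 raw=[1.2000 1.0000]
After op 3 sync(1): ref=1.0000 raw=[1.2000 1.0000]
After op 4 tick(2): ref=3.0000 raw=[3.6000 3.5000]
Wrap final raw readings (mod 100): 3.6000 mod 100 = 3.6000; 3.5000 mod 100 = 3.5000

Answer: 3.6000 3.5000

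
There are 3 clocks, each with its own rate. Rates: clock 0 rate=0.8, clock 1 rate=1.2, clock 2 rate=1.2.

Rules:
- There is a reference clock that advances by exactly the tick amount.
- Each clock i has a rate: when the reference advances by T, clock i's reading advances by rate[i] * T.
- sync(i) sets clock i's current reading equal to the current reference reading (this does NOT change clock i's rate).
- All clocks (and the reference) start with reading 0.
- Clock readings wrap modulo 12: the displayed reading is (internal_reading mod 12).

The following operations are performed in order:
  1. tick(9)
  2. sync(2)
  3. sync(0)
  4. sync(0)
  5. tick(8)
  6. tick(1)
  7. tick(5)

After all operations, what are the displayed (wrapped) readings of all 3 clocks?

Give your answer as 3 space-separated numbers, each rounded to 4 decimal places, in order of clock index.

After op 1 tick(9): ref=9.0000 raw=[7.2000 10.8000 10.8000]
After op 2 sync(2): ref=9.0000 raw=[7.2000 10.8000 9.0000]
After op 3 sync(0): ref=9.0000 raw=[9.0000 10.8000 9.0000]
After op 4 sync(0): ref=9.0000 raw=[9.0000 10.8000 9.0000]
After op 5 tick(8): ref=17.0000 raw=[15.4000 20.4000 18.6000]
After op 6 tick(1): ref=18.0000 raw=[16.2000 21.6000 19.8000]
After op 7 tick(5): ref=23.0000 raw=[20.2000 27.6000 25.8000]
Wrap final raw readings (mod 12): 20.2000 mod 12 = 8.2000; 27.6000 mod 12 = 3.6000; 25.8000 mod 12 = 1.8000

Answer: 8.2000 3.6000 1.8000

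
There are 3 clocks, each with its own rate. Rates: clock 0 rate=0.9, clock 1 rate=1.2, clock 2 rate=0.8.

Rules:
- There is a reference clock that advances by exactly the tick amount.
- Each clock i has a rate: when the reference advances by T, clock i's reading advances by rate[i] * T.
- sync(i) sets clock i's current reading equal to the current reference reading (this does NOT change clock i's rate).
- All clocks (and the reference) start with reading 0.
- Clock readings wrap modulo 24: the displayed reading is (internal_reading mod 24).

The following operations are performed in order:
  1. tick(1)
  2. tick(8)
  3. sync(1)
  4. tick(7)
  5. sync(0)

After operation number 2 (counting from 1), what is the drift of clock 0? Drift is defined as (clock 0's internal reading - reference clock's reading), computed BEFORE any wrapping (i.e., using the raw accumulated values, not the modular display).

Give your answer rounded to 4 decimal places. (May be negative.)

Answer: -0.9000

Derivation:
After op 1 tick(1): ref=1.0000 raw=[0.9000 1.2000 0.8000]
After op 2 tick(8): ref=9.0000 raw=[8.1000 10.8000 7.2000]
Drift of clock 0 after op 2: 8.1000 - 9.0000 = -0.9000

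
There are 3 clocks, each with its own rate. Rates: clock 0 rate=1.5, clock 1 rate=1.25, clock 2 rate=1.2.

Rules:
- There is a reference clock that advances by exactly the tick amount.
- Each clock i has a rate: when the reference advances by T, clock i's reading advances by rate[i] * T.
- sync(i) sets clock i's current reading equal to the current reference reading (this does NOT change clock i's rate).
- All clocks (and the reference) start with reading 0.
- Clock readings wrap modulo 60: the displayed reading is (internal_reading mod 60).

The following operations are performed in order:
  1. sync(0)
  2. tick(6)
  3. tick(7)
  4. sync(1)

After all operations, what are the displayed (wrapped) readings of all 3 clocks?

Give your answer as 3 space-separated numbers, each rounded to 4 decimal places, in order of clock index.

After op 1 sync(0): ref=0.0000 raw=[0.0000 0.0000 0.0000]
After op 2 tick(6): ref=6.0000 raw=[9.0000 7.5000 7.2000]
After op 3 tick(7): ref=13.0000 raw=[19.5000 16.2500 15.6000]
After op 4 sync(1): ref=13.0000 raw=[19.5000 13.0000 15.6000]
Wrap final raw readings (mod 60): 19.5000 mod 60 = 19.5000; 13.0000 mod 60 = 13.0000; 15.6000 mod 60 = 15.6000

Answer: 19.5000 13.0000 15.6000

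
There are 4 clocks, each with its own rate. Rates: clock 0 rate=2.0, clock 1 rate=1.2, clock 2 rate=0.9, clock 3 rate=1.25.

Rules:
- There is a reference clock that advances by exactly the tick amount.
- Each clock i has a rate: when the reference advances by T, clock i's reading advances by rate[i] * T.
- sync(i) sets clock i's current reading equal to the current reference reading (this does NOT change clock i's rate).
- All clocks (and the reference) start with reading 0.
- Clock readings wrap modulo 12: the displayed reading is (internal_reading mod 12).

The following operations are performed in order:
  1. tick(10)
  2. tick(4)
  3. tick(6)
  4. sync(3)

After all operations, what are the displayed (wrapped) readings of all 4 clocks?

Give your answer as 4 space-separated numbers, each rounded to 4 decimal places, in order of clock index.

After op 1 tick(10): ref=10.0000 raw=[20.0000 12.0000 9.0000 12.5000]
After op 2 tick(4): ref=14.0000 raw=[28.0000 16.8000 12.6000 17.5000]
After op 3 tick(6): ref=20.0000 raw=[40.0000 24.0000 18.0000 25.0000]
After op 4 sync(3): ref=20.0000 raw=[40.0000 24.0000 18.0000 20.0000]
Wrap final raw readings (mod 12): 40.0000 mod 12 = 4.0000; 24.0000 mod 12 = 0.0000; 18.0000 mod 12 = 6.0000; 20.0000 mod 12 = 8.0000

Answer: 4.0000 0.0000 6.0000 8.0000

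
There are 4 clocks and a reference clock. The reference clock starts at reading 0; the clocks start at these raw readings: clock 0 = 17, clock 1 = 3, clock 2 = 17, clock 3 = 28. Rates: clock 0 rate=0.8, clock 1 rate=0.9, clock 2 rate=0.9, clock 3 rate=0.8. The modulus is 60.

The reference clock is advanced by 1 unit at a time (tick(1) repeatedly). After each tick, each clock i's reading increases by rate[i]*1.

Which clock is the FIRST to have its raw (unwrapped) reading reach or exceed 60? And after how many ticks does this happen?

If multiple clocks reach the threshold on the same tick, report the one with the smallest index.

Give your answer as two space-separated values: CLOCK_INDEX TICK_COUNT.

clock 0: start=17, rate=0.8, needs 60-17 = 43; ticks = ceil(43/0.8) = ceil(53.7500) = 54; reading at tick 54 = 17 + 0.8*54 = 60.2000
clock 1: start=3, rate=0.9, needs 60-3 = 57; ticks = ceil(57/0.9) = ceil(63.3333) = 64; reading at tick 64 = 3 + 0.9*64 = 60.6000
clock 2: start=17, rate=0.9, needs 60-17 = 43; ticks = ceil(43/0.9) = ceil(47.7778) = 48; reading at tick 48 = 17 + 0.9*48 = 60.2000
clock 3: start=28, rate=0.8, needs 60-28 = 32; ticks = ceil(32/0.8) = ceil(40.0000) = 40; reading at tick 40 = 28 + 0.8*40 = 60.0000
Minimum tick count = 40; winners = [3]; smallest index = 3

Answer: 3 40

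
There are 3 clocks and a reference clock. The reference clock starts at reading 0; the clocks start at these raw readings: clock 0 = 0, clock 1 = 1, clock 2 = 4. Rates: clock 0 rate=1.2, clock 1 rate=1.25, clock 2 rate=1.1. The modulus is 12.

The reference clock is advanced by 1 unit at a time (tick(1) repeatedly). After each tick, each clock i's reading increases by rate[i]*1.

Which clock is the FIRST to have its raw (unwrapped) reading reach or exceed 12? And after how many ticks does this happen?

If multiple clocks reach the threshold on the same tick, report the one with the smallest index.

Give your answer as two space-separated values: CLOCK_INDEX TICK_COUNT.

clock 0: start=0, rate=1.2, needs 12-0 = 12; ticks = ceil(12/1.2) = ceil(10.0000) = 10; reading at tick 10 = 0 + 1.2*10 = 12.0000
clock 1: start=1, rate=1.25, needs 12-1 = 11; ticks = ceil(11/1.25) = ceil(8.8000) = 9; reading at tick 9 = 1 + 1.25*9 = 12.2500
clock 2: start=4, rate=1.1, needs 12-4 = 8; ticks = ceil(8/1.1) = ceil(7.2727) = 8; reading at tick 8 = 4 + 1.1*8 = 12.8000
Minimum tick count = 8; winners = [2]; smallest index = 2

Answer: 2 8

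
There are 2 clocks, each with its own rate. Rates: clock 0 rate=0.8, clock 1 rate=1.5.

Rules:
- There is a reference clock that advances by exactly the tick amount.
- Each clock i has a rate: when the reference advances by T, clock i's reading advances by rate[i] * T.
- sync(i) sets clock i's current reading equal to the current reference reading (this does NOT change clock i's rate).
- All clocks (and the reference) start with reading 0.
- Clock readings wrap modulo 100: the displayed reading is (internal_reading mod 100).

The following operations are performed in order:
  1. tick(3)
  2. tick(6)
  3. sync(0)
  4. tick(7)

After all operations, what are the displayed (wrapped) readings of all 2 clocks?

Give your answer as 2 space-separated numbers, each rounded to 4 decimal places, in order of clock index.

Answer: 14.6000 24.0000

Derivation:
After op 1 tick(3): ref=3.0000 raw=[2.4000 4.5000]
After op 2 tick(6): ref=9.0000 raw=[7.2000 13.5000]
After op 3 sync(0): ref=9.0000 raw=[9.0000 13.5000]
After op 4 tick(7): ref=16.0000 raw=[14.6000 24.0000]
Wrap final raw readings (mod 100): 14.6000 mod 100 = 14.6000; 24.0000 mod 100 = 24.0000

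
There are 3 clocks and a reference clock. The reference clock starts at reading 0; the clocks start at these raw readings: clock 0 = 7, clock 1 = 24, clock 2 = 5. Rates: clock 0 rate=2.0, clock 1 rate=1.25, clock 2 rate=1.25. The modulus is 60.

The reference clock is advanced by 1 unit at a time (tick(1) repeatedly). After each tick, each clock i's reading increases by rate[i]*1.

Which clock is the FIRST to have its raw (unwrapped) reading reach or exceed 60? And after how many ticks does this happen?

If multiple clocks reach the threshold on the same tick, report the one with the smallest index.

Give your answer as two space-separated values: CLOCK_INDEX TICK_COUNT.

Answer: 0 27

Derivation:
clock 0: start=7, rate=2.0, needs 60-7 = 53; ticks = ceil(53/2.0) = ceil(26.5000) = 27; reading at tick 27 = 7 + 2.0*27 = 61.0000
clock 1: start=24, rate=1.25, needs 60-24 = 36; ticks = ceil(36/1.25) = ceil(28.8000) = 29; reading at tick 29 = 24 + 1.25*29 = 60.2500
clock 2: start=5, rate=1.25, needs 60-5 = 55; ticks = ceil(55/1.25) = ceil(44.0000) = 44; reading at tick 44 = 5 + 1.25*44 = 60.0000
Minimum tick count = 27; winners = [0]; smallest index = 0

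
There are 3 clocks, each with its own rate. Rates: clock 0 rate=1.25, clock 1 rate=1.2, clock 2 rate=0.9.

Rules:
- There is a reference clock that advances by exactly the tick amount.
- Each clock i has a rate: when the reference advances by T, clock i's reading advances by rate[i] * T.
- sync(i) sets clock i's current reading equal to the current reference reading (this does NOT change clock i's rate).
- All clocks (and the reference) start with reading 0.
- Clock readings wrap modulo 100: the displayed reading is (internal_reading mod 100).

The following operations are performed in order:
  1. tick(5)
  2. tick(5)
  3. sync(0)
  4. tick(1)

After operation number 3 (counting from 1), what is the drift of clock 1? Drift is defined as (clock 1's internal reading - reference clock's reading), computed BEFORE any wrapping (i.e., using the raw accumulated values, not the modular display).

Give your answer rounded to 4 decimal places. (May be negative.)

After op 1 tick(5): ref=5.0000 raw=[6.2500 6.0000 4.5000]
After op 2 tick(5): ref=10.0000 raw=[12.5000 12.0000 9.0000]
After op 3 sync(0): ref=10.0000 raw=[10.0000 12.0000 9.0000]
Drift of clock 1 after op 3: 12.0000 - 10.0000 = 2.0000

Answer: 2.0000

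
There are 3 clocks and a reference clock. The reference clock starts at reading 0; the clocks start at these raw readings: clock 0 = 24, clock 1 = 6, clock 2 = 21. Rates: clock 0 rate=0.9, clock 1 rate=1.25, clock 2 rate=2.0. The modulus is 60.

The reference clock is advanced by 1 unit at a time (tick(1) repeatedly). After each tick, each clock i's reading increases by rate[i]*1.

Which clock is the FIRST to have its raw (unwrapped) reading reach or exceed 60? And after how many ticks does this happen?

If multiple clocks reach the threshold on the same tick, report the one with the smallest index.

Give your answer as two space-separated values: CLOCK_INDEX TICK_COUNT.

clock 0: start=24, rate=0.9, needs 60-24 = 36; ticks = ceil(36/0.9) = ceil(40.0000) = 40; reading at tick 40 = 24 + 0.9*40 = 60.0000
clock 1: start=6, rate=1.25, needs 60-6 = 54; ticks = ceil(54/1.25) = ceil(43.2000) = 44; reading at tick 44 = 6 + 1.25*44 = 61.0000
clock 2: start=21, rate=2.0, needs 60-21 = 39; ticks = ceil(39/2.0) = ceil(19.5000) = 20; reading at tick 20 = 21 + 2.0*20 = 61.0000
Minimum tick count = 20; winners = [2]; smallest index = 2

Answer: 2 20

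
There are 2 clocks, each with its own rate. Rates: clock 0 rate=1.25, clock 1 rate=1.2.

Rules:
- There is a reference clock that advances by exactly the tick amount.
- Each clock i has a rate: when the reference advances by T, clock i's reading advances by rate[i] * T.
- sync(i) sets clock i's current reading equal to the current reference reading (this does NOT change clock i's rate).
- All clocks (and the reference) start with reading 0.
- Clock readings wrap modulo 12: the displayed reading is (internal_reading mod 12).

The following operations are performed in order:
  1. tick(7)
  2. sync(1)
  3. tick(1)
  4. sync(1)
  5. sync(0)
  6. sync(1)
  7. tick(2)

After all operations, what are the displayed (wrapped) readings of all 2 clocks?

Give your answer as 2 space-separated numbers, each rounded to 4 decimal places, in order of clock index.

After op 1 tick(7): ref=7.0000 raw=[8.7500 8.4000]
After op 2 sync(1): ref=7.0000 raw=[8.7500 7.0000]
After op 3 tick(1): ref=8.0000 raw=[10.0000 8.2000]
After op 4 sync(1): ref=8.0000 raw=[10.0000 8.0000]
After op 5 sync(0): ref=8.0000 raw=[8.0000 8.0000]
After op 6 sync(1): ref=8.0000 raw=[8.0000 8.0000]
After op 7 tick(2): ref=10.0000 raw=[10.5000 10.4000]
Wrap final raw readings (mod 12): 10.5000 mod 12 = 10.5000; 10.4000 mod 12 = 10.4000

Answer: 10.5000 10.4000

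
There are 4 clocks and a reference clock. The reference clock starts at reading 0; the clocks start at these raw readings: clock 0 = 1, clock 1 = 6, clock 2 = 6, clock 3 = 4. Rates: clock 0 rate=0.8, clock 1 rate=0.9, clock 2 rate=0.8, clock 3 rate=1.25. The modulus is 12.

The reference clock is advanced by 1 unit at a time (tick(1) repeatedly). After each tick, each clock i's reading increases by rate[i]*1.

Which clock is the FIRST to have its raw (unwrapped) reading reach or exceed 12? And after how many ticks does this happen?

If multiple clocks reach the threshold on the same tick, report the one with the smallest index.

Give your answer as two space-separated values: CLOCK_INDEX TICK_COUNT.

clock 0: start=1, rate=0.8, needs 12-1 = 11; ticks = ceil(11/0.8) = ceil(13.7500) = 14; reading at tick 14 = 1 + 0.8*14 = 12.2000
clock 1: start=6, rate=0.9, needs 12-6 = 6; ticks = ceil(6/0.9) = ceil(6.6667) = 7; reading at tick 7 = 6 + 0.9*7 = 12.3000
clock 2: start=6, rate=0.8, needs 12-6 = 6; ticks = ceil(6/0.8) = ceil(7.5000) = 8; reading at tick 8 = 6 + 0.8*8 = 12.4000
clock 3: start=4, rate=1.25, needs 12-4 = 8; ticks = ceil(8/1.25) = ceil(6.4000) = 7; reading at tick 7 = 4 + 1.25*7 = 12.7500
Minimum tick count = 7; winners = [1, 3]; smallest index = 1

Answer: 1 7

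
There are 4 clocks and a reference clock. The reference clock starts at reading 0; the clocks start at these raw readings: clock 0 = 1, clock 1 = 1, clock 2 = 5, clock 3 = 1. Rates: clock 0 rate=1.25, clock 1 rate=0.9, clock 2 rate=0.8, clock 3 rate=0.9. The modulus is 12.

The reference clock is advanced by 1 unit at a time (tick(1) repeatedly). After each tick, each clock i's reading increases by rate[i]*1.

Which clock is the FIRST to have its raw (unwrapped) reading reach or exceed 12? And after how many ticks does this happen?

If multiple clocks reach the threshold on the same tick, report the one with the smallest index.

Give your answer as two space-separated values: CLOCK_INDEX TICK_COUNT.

Answer: 0 9

Derivation:
clock 0: start=1, rate=1.25, needs 12-1 = 11; ticks = ceil(11/1.25) = ceil(8.8000) = 9; reading at tick 9 = 1 + 1.25*9 = 12.2500
clock 1: start=1, rate=0.9, needs 12-1 = 11; ticks = ceil(11/0.9) = ceil(12.2222) = 13; reading at tick 13 = 1 + 0.9*13 = 12.7000
clock 2: start=5, rate=0.8, needs 12-5 = 7; ticks = ceil(7/0.8) = ceil(8.7500) = 9; reading at tick 9 = 5 + 0.8*9 = 12.2000
clock 3: start=1, rate=0.9, needs 12-1 = 11; ticks = ceil(11/0.9) = ceil(12.2222) = 13; reading at tick 13 = 1 + 0.9*13 = 12.7000
Minimum tick count = 9; winners = [0, 2]; smallest index = 0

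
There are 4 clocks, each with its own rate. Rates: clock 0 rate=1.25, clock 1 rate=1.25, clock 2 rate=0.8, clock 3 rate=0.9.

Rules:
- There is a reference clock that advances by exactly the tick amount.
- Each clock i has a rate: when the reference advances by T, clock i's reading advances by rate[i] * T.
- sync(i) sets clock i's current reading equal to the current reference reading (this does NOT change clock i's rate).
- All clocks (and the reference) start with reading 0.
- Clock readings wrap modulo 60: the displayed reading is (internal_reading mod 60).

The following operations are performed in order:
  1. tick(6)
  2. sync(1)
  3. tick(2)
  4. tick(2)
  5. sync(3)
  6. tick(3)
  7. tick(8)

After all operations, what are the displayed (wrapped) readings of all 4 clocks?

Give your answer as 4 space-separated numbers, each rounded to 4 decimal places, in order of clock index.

After op 1 tick(6): ref=6.0000 raw=[7.5000 7.5000 4.8000 5.4000]
After op 2 sync(1): ref=6.0000 raw=[7.5000 6.0000 4.8000 5.4000]
After op 3 tick(2): ref=8.0000 raw=[10.0000 8.5000 6.4000 7.2000]
After op 4 tick(2): ref=10.0000 raw=[12.5000 11.0000 8.0000 9.0000]
After op 5 sync(3): ref=10.0000 raw=[12.5000 11.0000 8.0000 10.0000]
After op 6 tick(3): ref=13.0000 raw=[16.2500 14.7500 10.4000 12.7000]
After op 7 tick(8): ref=21.0000 raw=[26.2500 24.7500 16.8000 19.9000]
Wrap final raw readings (mod 60): 26.2500 mod 60 = 26.2500; 24.7500 mod 60 = 24.7500; 16.8000 mod 60 = 16.8000; 19.9000 mod 60 = 19.9000

Answer: 26.2500 24.7500 16.8000 19.9000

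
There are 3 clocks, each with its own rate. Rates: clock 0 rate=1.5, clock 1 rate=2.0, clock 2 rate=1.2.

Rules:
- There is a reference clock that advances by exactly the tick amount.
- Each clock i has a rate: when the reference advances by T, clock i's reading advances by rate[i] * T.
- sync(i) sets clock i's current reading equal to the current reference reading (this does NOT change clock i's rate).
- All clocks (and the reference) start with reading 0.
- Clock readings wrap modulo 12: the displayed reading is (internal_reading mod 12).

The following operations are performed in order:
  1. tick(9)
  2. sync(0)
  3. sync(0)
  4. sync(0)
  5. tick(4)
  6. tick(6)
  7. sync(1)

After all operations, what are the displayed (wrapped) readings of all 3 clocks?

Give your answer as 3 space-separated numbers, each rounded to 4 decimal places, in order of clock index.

After op 1 tick(9): ref=9.0000 raw=[13.5000 18.0000 10.8000]
After op 2 sync(0): ref=9.0000 raw=[9.0000 18.0000 10.8000]
After op 3 sync(0): ref=9.0000 raw=[9.0000 18.0000 10.8000]
After op 4 sync(0): ref=9.0000 raw=[9.0000 18.0000 10.8000]
After op 5 tick(4): ref=13.0000 raw=[15.0000 26.0000 15.6000]
After op 6 tick(6): ref=19.0000 raw=[24.0000 38.0000 22.8000]
After op 7 sync(1): ref=19.0000 raw=[24.0000 19.0000 22.8000]
Wrap final raw readings (mod 12): 24.0000 mod 12 = 0.0000; 19.0000 mod 12 = 7.0000; 22.8000 mod 12 = 10.8000

Answer: 0.0000 7.0000 10.8000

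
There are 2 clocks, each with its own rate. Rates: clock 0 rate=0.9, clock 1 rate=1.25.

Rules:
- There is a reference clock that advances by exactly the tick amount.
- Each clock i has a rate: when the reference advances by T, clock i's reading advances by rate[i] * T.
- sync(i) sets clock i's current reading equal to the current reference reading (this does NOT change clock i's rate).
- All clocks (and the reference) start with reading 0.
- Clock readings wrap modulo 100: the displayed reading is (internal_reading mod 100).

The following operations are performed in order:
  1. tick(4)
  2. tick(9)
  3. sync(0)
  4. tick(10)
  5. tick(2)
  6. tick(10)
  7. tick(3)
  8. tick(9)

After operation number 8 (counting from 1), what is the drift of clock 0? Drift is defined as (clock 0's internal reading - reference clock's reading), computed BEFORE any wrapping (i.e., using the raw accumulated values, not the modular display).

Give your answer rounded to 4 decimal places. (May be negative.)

Answer: -3.4000

Derivation:
After op 1 tick(4): ref=4.0000 raw=[3.6000 5.0000]
After op 2 tick(9): ref=13.0000 raw=[11.7000 16.2500]
After op 3 sync(0): ref=13.0000 raw=[13.0000 16.2500]
After op 4 tick(10): ref=23.0000 raw=[22.0000 28.7500]
After op 5 tick(2): ref=25.0000 raw=[23.8000 31.2500]
After op 6 tick(10): ref=35.0000 raw=[32.8000 43.7500]
After op 7 tick(3): ref=38.0000 raw=[35.5000 47.5000]
After op 8 tick(9): ref=47.0000 raw=[43.6000 58.7500]
Drift of clock 0 after op 8: 43.6000 - 47.0000 = -3.4000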